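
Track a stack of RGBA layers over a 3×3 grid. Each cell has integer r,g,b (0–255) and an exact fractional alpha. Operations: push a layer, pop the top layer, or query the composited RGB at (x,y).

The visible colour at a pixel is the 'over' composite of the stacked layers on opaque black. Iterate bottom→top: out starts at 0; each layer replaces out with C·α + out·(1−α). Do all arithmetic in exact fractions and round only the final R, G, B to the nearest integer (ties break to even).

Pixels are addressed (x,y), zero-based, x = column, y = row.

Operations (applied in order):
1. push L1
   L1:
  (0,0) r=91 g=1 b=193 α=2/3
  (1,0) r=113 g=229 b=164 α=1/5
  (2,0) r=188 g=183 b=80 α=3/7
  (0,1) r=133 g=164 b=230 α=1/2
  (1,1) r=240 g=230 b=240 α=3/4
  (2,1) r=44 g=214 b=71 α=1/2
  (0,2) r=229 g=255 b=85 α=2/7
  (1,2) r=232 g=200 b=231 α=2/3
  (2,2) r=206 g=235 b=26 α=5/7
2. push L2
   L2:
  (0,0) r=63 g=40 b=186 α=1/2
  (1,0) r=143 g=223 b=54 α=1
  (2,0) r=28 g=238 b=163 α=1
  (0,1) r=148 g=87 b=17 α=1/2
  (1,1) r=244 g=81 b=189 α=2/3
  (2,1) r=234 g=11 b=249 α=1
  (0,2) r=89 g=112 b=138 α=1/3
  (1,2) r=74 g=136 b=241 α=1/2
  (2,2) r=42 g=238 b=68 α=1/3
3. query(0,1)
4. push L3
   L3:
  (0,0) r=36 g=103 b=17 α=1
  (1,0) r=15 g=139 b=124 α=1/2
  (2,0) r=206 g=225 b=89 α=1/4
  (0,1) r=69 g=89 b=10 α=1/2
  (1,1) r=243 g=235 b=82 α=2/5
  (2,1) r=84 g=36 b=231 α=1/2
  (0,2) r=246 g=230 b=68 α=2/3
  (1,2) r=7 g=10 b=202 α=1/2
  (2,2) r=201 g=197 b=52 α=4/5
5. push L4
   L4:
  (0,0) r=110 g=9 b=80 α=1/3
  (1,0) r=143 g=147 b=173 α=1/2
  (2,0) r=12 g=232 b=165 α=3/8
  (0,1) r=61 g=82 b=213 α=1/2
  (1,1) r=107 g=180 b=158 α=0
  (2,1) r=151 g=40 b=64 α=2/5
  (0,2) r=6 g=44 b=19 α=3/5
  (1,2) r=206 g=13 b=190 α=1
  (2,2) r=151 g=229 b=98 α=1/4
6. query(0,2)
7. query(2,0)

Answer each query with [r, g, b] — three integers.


query (0,1) [L1,L2] — begin 0,0,0
after L1 α=1/2: [133/2, 82, 115]
after L2 α=1/2: [429/4, 169/2, 66]
rounded: [107, 84, 66]

query (0,2) [L1,L2,L3,L4] — begin 0,0,0
+L1 (α=2/7) → [458/7, 510/7, 170/7]
+L2 (α=1/3) → [513/7, 1804/21, 1306/21]
+L3 (α=2/3) → [1319/7, 11464/63, 4162/63]
+L4 (α=3/5) → [2764/35, 31244/315, 2383/63]
→ [79, 99, 38]

(2,0) stack=L1,L2,L3,L4; from [0,0,0]:
+L1 (α=3/7) → [564/7, 549/7, 240/7]
+L2 (α=1) → [28, 238, 163]
+L3 (α=1/4) → [145/2, 939/4, 289/2]
+L4 (α=3/8) → [797/16, 7479/32, 2435/16]
→ [50, 234, 152]


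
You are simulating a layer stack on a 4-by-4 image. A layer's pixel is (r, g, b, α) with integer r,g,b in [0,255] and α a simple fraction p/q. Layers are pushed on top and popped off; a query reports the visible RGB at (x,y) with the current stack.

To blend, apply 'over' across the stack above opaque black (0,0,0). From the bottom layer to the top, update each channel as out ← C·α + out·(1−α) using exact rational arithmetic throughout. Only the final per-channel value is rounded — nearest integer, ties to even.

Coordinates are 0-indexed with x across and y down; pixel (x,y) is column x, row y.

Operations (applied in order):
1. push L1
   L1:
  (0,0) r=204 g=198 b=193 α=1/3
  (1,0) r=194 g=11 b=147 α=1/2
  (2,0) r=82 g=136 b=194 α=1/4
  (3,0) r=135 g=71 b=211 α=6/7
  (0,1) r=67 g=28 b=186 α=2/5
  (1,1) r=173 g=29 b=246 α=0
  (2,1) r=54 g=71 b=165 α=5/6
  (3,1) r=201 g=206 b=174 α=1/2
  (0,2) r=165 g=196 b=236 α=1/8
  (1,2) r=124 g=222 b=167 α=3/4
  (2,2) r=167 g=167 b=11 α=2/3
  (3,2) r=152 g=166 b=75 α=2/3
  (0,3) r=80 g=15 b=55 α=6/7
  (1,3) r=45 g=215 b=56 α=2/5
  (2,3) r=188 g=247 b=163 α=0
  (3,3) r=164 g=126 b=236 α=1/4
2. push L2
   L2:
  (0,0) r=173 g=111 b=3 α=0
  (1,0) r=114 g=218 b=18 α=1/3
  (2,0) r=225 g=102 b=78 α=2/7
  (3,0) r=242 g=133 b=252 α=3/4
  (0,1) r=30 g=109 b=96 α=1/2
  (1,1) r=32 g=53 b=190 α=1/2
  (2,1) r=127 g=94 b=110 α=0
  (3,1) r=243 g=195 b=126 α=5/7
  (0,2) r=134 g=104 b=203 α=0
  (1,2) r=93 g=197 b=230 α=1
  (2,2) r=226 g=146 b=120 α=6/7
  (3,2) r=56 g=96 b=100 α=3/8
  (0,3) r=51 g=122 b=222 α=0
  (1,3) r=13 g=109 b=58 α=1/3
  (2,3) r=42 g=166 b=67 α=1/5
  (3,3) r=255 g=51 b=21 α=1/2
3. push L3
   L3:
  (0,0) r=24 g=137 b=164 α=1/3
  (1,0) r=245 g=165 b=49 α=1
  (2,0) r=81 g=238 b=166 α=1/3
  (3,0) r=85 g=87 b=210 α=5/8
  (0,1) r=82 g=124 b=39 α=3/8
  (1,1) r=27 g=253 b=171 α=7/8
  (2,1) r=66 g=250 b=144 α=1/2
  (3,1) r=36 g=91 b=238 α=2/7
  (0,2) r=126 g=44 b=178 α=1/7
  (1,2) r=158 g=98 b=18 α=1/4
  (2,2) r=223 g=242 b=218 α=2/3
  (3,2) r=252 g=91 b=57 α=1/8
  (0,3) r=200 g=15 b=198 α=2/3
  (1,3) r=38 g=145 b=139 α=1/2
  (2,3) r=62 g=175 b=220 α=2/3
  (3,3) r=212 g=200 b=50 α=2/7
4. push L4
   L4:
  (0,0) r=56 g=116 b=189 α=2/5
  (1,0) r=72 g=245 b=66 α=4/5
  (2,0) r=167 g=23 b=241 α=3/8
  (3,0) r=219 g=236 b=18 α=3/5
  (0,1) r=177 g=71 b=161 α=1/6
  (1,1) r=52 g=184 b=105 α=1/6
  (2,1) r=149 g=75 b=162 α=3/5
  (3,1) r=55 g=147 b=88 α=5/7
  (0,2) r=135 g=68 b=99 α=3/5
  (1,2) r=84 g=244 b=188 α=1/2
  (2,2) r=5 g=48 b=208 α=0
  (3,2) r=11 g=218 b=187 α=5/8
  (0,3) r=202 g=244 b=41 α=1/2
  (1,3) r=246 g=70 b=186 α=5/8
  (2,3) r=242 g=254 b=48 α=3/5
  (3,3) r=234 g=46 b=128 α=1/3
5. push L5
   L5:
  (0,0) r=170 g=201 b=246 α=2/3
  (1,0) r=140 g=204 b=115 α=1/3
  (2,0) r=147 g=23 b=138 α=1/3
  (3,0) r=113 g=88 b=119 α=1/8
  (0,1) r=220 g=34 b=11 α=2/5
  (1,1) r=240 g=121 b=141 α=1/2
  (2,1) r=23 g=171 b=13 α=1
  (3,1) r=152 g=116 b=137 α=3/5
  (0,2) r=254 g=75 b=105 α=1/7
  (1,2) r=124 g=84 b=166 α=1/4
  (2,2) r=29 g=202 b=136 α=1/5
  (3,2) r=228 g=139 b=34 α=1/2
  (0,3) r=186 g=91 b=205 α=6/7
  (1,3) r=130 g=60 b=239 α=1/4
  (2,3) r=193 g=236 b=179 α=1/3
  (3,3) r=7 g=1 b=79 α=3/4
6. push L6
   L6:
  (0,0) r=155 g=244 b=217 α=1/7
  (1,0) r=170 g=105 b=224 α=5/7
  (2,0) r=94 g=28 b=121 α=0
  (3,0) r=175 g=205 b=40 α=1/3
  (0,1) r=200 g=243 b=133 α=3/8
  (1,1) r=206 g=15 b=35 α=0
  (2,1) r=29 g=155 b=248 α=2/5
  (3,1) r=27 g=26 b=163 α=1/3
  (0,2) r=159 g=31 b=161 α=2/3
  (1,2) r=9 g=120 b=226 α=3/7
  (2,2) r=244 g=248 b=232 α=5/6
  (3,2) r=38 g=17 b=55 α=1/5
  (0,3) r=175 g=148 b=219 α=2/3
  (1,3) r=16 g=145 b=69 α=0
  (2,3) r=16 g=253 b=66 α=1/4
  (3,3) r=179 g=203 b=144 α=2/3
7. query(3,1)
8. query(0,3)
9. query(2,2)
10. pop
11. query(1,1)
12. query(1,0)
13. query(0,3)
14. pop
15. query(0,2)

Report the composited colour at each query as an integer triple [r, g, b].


query (3,1) [L1,L2,L3,L4,L5,L6] — begin 0,0,0
L1 α=1/2: [201/2, 103, 87]
L2 α=5/7: [1416/7, 1181/7, 804/7]
L3 α=2/7: [7584/49, 7179/49, 7352/49]
L4 α=5/7: [28643/343, 50373/343, 36264/343]
L5 α=3/5: [213694/1715, 44022/343, 213501/1715]
L6 α=1/3: [473693/5145, 96962/1029, 706547/5145]
= [92, 94, 137]

query (0,3) [L1,L2,L3,L4,L5,L6] — begin 0,0,0
+L1 (α=6/7) → [480/7, 90/7, 330/7]
+L2 (α=0) → [480/7, 90/7, 330/7]
+L3 (α=2/3) → [3280/21, 100/7, 1034/7]
+L4 (α=1/2) → [3761/21, 904/7, 1321/14]
+L5 (α=6/7) → [27197/147, 4726/49, 18541/98]
+L6 (α=2/3) → [78647/441, 6410/49, 61465/294]
→ [178, 131, 209]

query (2,2) [L1,L2,L3,L4,L5,L6] — begin 0,0,0
L1 α=2/3: [334/3, 334/3, 22/3]
L2 α=6/7: [4402/21, 2962/21, 2182/21]
L3 α=2/3: [13768/63, 13126/63, 11338/63]
L4 α=0: [13768/63, 13126/63, 11338/63]
L5 α=1/5: [56899/315, 13046/63, 10784/63]
L6 α=5/6: [441199/1890, 45583/189, 41932/189]
rounded: [233, 241, 222]

query (1,1) [L1,L2,L3,L4,L5] — begin 0,0,0
L1 α=0: [0, 0, 0]
L2 α=1/2: [16, 53/2, 95]
L3 α=7/8: [205/8, 3595/16, 323/2]
L4 α=1/6: [1441/48, 6973/32, 1825/12]
L5 α=1/2: [12961/96, 10845/64, 3517/24]
→ [135, 169, 147]

query (1,0) [L1,L2,L3,L4,L5] — begin 0,0,0
+L1 (α=1/2) → [97, 11/2, 147/2]
+L2 (α=1/3) → [308/3, 229/3, 55]
+L3 (α=1) → [245, 165, 49]
+L4 (α=4/5) → [533/5, 229, 313/5]
+L5 (α=1/3) → [1766/15, 662/3, 1201/15]
→ [118, 221, 80]

query (0,3) [L1,L2,L3,L4,L5] — begin 0,0,0
L1 α=6/7: [480/7, 90/7, 330/7]
L2 α=0: [480/7, 90/7, 330/7]
L3 α=2/3: [3280/21, 100/7, 1034/7]
L4 α=1/2: [3761/21, 904/7, 1321/14]
L5 α=6/7: [27197/147, 4726/49, 18541/98]
rounded: [185, 96, 189]

(0,2) stack=L1,L2,L3,L4; from [0,0,0]:
after L1 α=1/8: [165/8, 49/2, 59/2]
after L2 α=0: [165/8, 49/2, 59/2]
after L3 α=1/7: [999/28, 191/7, 355/7]
after L4 α=3/5: [6669/70, 362/7, 2789/35]
rounded: [95, 52, 80]


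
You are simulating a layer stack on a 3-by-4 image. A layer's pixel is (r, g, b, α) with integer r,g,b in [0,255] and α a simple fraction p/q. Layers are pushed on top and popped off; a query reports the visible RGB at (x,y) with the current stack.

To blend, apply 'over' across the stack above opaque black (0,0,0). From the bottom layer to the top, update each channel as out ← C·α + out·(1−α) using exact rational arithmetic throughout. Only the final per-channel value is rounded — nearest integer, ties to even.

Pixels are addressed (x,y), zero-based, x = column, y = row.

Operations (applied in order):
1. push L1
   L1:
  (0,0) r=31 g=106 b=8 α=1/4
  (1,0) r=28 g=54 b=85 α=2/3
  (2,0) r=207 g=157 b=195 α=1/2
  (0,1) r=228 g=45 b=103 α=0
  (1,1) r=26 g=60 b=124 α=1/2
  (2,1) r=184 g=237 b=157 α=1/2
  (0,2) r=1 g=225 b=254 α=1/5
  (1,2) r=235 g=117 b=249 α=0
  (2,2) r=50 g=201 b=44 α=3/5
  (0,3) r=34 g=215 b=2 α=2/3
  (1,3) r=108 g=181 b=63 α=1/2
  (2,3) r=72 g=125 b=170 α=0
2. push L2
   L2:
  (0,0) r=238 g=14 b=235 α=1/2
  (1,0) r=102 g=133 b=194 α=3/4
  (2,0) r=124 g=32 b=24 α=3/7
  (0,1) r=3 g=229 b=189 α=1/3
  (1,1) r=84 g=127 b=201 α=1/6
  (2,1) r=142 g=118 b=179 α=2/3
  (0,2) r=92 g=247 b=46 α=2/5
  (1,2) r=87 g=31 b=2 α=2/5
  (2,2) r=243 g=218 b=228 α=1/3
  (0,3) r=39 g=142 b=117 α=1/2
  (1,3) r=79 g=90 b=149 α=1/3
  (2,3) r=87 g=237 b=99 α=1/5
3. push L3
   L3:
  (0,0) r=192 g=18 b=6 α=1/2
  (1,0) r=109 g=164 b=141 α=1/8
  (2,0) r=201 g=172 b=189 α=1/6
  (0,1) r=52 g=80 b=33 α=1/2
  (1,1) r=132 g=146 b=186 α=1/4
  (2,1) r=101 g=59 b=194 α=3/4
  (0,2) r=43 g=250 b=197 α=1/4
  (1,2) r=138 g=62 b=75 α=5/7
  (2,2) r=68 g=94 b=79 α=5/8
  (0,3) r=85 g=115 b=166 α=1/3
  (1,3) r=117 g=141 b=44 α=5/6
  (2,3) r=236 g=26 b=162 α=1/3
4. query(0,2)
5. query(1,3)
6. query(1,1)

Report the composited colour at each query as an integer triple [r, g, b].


(0,2) stack=L1,L2,L3; from [0,0,0]:
L1 α=1/5: [1/5, 45, 254/5]
L2 α=2/5: [923/25, 629/5, 1222/25]
L3 α=1/4: [961/25, 3137/20, 8591/100]
→ [38, 157, 86]

(1,3) stack=L1,L2,L3; from [0,0,0]:
after L1 α=1/2: [54, 181/2, 63/2]
after L2 α=1/3: [187/3, 271/3, 212/3]
after L3 α=5/6: [971/9, 1193/9, 436/9]
→ [108, 133, 48]

at x=1,y=1 over L1,L2,L3:
+L1 (α=1/2) → [13, 30, 62]
+L2 (α=1/6) → [149/6, 277/6, 511/6]
+L3 (α=1/4) → [413/8, 569/8, 883/8]
→ [52, 71, 110]


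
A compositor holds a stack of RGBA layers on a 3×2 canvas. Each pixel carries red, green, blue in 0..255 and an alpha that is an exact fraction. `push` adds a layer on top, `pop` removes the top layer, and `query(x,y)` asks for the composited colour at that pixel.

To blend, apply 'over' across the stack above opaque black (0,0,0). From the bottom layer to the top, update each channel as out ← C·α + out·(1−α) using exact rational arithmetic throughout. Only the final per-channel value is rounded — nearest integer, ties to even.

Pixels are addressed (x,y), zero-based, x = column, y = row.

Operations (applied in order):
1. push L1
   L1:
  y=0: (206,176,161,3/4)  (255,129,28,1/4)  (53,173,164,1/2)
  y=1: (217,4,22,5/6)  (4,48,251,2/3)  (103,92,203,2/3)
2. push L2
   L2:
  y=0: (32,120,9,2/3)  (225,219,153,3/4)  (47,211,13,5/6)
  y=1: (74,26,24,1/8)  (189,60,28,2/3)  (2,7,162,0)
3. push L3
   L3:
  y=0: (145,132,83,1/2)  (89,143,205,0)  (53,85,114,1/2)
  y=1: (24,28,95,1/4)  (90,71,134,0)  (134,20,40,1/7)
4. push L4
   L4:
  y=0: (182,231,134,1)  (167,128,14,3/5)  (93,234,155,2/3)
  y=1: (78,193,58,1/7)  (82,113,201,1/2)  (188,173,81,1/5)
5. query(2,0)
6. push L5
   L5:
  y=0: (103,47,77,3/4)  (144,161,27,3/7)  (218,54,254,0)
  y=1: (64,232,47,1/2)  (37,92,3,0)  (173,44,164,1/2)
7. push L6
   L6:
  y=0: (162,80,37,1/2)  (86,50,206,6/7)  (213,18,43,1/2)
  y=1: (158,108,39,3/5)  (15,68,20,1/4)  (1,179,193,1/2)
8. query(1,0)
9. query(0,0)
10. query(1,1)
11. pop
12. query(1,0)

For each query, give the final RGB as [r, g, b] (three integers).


query (2,0) [L1,L2,L3,L4] — begin 0,0,0
after L1 α=1/2: [53/2, 173/2, 82]
after L2 α=5/6: [523/12, 761/4, 49/2]
after L3 α=1/2: [1159/24, 1101/8, 277/4]
after L4 α=2/3: [5623/72, 1615/8, 1517/12]
rounded: [78, 202, 126]

(1,0) stack=L1,L2,L3,L4,L5,L6; from [0,0,0]:
+L1 (α=1/4) → [255/4, 129/4, 7]
+L2 (α=3/4) → [2955/16, 2757/16, 233/2]
+L3 (α=0) → [2955/16, 2757/16, 233/2]
+L4 (α=3/5) → [6963/40, 5829/40, 55]
+L5 (α=3/7) → [11283/70, 10659/70, 43]
+L6 (α=6/7) → [47403/490, 31659/490, 1279/7]
rounded: [97, 65, 183]

query (0,0) [L1,L2,L3,L4,L5,L6] — begin 0,0,0
L1 α=3/4: [309/2, 132, 483/4]
L2 α=2/3: [437/6, 124, 185/4]
L3 α=1/2: [1307/12, 128, 517/8]
L4 α=1: [182, 231, 134]
L5 α=3/4: [491/4, 93, 365/4]
L6 α=1/2: [1139/8, 173/2, 513/8]
→ [142, 86, 64]

query (1,1) [L1,L2,L3,L4,L5,L6] — begin 0,0,0
L1 α=2/3: [8/3, 32, 502/3]
L2 α=2/3: [1142/9, 152/3, 670/9]
L3 α=0: [1142/9, 152/3, 670/9]
L4 α=1/2: [940/9, 491/6, 2479/18]
L5 α=0: [940/9, 491/6, 2479/18]
L6 α=1/4: [985/12, 627/8, 2599/24]
rounded: [82, 78, 108]

(1,0) stack=L1,L2,L3,L4,L5; from [0,0,0]:
+L1 (α=1/4) → [255/4, 129/4, 7]
+L2 (α=3/4) → [2955/16, 2757/16, 233/2]
+L3 (α=0) → [2955/16, 2757/16, 233/2]
+L4 (α=3/5) → [6963/40, 5829/40, 55]
+L5 (α=3/7) → [11283/70, 10659/70, 43]
= [161, 152, 43]


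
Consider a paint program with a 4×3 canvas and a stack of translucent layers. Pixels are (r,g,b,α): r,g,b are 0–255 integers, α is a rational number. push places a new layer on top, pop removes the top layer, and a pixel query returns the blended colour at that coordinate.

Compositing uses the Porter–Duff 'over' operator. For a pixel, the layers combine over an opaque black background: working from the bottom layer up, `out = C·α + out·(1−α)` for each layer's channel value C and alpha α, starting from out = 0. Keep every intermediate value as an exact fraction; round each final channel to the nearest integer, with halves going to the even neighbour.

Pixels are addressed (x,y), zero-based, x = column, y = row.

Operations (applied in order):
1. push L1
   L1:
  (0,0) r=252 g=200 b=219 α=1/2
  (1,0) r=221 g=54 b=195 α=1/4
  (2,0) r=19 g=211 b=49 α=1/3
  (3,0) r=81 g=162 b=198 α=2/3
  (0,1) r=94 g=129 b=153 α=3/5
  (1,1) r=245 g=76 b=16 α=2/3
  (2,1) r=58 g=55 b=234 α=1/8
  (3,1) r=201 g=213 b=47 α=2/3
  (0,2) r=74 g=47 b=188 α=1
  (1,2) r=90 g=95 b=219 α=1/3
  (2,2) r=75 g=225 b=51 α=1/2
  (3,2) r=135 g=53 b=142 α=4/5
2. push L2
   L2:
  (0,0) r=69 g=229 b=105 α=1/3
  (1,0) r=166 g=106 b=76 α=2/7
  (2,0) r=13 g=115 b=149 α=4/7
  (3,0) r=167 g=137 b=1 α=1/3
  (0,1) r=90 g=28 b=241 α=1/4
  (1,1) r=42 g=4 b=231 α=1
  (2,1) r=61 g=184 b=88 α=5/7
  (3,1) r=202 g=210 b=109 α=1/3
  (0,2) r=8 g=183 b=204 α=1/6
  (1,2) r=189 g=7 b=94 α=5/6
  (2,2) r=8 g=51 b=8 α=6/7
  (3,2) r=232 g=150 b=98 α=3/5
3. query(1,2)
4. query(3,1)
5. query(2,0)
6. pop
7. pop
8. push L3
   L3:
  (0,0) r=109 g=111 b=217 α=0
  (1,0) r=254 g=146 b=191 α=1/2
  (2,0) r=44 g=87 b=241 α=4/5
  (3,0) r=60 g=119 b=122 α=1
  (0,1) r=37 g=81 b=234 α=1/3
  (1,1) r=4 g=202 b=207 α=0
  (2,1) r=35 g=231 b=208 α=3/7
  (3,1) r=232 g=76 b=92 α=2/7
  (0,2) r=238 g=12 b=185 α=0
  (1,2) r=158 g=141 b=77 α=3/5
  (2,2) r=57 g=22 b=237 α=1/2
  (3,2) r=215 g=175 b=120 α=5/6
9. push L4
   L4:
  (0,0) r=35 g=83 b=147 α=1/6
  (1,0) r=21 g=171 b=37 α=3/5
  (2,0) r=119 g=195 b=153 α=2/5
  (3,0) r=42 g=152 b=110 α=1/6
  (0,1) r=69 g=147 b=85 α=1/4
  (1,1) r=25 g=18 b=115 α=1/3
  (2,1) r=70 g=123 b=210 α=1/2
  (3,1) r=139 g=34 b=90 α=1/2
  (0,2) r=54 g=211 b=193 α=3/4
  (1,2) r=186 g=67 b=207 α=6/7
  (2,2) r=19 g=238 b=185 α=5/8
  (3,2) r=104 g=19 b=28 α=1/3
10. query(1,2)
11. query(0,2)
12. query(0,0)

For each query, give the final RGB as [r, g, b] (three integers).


query (1,2) [L1,L2] — begin 0,0,0
after L1 α=1/3: [30, 95/3, 73]
after L2 α=5/6: [325/2, 100/9, 181/2]
= [162, 11, 90]

(3,1) stack=L1,L2; from [0,0,0]:
L1 α=2/3: [134, 142, 94/3]
L2 α=1/3: [470/3, 494/3, 515/9]
→ [157, 165, 57]

(2,0) stack=L1,L2; from [0,0,0]:
L1 α=1/3: [19/3, 211/3, 49/3]
L2 α=4/7: [71/7, 671/7, 645/7]
rounded: [10, 96, 92]

at x=1,y=2 over L3,L4:
+L3 (α=3/5) → [474/5, 423/5, 231/5]
+L4 (α=6/7) → [6054/35, 2433/35, 6441/35]
→ [173, 70, 184]

(0,2) stack=L3,L4; from [0,0,0]:
+L3 (α=0) → [0, 0, 0]
+L4 (α=3/4) → [81/2, 633/4, 579/4]
→ [40, 158, 145]

query (0,0) [L3,L4] — begin 0,0,0
L3 α=0: [0, 0, 0]
L4 α=1/6: [35/6, 83/6, 49/2]
= [6, 14, 24]


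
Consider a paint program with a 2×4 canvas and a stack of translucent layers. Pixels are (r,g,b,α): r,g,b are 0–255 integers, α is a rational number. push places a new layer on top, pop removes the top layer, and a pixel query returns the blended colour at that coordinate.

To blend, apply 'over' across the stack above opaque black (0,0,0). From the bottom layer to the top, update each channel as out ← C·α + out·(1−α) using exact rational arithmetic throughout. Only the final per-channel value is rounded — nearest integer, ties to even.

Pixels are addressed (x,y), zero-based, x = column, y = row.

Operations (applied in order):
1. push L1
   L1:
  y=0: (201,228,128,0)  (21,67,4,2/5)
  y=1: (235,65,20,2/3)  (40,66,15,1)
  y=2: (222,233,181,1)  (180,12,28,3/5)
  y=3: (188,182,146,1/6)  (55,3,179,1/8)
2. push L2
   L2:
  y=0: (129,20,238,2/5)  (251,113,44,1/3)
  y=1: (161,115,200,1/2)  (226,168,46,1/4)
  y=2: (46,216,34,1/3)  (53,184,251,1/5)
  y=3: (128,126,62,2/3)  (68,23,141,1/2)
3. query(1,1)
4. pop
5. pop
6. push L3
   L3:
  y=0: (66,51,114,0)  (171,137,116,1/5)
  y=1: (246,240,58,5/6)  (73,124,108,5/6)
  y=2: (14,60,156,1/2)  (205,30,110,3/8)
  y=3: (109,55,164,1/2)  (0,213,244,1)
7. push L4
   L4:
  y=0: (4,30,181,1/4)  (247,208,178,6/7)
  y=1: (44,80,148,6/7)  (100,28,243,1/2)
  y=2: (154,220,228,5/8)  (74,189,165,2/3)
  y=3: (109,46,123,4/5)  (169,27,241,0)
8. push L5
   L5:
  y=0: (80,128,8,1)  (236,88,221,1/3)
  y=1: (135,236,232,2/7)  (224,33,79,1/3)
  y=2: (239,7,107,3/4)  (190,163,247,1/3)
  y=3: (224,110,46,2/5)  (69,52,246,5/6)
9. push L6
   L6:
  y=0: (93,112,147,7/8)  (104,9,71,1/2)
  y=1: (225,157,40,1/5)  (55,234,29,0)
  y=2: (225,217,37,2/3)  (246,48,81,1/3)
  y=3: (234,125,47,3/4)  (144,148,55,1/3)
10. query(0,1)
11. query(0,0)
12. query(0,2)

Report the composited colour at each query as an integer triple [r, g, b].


query (1,1) [L1,L2] — begin 0,0,0
L1 α=1: [40, 66, 15]
L2 α=1/4: [173/2, 183/2, 91/4]
rounded: [86, 92, 23]

query (0,1) [L3,L4,L5,L6] — begin 0,0,0
L3 α=5/6: [205, 200, 145/3]
L4 α=6/7: [67, 680/7, 2809/21]
L5 α=2/7: [605/7, 6704/49, 23789/147]
L6 α=1/5: [799/7, 34509/245, 101036/735]
rounded: [114, 141, 137]

(0,0) stack=L3,L4,L5,L6; from [0,0,0]:
+L3 (α=0) → [0, 0, 0]
+L4 (α=1/4) → [1, 15/2, 181/4]
+L5 (α=1) → [80, 128, 8]
+L6 (α=7/8) → [731/8, 114, 1037/8]
→ [91, 114, 130]

at x=0,y=2 over L3,L4,L5,L6:
L3 α=1/2: [7, 30, 78]
L4 α=5/8: [791/8, 595/4, 687/4]
L5 α=3/4: [6527/32, 679/16, 1971/16]
L6 α=2/3: [20927/96, 2541/16, 3155/48]
rounded: [218, 159, 66]


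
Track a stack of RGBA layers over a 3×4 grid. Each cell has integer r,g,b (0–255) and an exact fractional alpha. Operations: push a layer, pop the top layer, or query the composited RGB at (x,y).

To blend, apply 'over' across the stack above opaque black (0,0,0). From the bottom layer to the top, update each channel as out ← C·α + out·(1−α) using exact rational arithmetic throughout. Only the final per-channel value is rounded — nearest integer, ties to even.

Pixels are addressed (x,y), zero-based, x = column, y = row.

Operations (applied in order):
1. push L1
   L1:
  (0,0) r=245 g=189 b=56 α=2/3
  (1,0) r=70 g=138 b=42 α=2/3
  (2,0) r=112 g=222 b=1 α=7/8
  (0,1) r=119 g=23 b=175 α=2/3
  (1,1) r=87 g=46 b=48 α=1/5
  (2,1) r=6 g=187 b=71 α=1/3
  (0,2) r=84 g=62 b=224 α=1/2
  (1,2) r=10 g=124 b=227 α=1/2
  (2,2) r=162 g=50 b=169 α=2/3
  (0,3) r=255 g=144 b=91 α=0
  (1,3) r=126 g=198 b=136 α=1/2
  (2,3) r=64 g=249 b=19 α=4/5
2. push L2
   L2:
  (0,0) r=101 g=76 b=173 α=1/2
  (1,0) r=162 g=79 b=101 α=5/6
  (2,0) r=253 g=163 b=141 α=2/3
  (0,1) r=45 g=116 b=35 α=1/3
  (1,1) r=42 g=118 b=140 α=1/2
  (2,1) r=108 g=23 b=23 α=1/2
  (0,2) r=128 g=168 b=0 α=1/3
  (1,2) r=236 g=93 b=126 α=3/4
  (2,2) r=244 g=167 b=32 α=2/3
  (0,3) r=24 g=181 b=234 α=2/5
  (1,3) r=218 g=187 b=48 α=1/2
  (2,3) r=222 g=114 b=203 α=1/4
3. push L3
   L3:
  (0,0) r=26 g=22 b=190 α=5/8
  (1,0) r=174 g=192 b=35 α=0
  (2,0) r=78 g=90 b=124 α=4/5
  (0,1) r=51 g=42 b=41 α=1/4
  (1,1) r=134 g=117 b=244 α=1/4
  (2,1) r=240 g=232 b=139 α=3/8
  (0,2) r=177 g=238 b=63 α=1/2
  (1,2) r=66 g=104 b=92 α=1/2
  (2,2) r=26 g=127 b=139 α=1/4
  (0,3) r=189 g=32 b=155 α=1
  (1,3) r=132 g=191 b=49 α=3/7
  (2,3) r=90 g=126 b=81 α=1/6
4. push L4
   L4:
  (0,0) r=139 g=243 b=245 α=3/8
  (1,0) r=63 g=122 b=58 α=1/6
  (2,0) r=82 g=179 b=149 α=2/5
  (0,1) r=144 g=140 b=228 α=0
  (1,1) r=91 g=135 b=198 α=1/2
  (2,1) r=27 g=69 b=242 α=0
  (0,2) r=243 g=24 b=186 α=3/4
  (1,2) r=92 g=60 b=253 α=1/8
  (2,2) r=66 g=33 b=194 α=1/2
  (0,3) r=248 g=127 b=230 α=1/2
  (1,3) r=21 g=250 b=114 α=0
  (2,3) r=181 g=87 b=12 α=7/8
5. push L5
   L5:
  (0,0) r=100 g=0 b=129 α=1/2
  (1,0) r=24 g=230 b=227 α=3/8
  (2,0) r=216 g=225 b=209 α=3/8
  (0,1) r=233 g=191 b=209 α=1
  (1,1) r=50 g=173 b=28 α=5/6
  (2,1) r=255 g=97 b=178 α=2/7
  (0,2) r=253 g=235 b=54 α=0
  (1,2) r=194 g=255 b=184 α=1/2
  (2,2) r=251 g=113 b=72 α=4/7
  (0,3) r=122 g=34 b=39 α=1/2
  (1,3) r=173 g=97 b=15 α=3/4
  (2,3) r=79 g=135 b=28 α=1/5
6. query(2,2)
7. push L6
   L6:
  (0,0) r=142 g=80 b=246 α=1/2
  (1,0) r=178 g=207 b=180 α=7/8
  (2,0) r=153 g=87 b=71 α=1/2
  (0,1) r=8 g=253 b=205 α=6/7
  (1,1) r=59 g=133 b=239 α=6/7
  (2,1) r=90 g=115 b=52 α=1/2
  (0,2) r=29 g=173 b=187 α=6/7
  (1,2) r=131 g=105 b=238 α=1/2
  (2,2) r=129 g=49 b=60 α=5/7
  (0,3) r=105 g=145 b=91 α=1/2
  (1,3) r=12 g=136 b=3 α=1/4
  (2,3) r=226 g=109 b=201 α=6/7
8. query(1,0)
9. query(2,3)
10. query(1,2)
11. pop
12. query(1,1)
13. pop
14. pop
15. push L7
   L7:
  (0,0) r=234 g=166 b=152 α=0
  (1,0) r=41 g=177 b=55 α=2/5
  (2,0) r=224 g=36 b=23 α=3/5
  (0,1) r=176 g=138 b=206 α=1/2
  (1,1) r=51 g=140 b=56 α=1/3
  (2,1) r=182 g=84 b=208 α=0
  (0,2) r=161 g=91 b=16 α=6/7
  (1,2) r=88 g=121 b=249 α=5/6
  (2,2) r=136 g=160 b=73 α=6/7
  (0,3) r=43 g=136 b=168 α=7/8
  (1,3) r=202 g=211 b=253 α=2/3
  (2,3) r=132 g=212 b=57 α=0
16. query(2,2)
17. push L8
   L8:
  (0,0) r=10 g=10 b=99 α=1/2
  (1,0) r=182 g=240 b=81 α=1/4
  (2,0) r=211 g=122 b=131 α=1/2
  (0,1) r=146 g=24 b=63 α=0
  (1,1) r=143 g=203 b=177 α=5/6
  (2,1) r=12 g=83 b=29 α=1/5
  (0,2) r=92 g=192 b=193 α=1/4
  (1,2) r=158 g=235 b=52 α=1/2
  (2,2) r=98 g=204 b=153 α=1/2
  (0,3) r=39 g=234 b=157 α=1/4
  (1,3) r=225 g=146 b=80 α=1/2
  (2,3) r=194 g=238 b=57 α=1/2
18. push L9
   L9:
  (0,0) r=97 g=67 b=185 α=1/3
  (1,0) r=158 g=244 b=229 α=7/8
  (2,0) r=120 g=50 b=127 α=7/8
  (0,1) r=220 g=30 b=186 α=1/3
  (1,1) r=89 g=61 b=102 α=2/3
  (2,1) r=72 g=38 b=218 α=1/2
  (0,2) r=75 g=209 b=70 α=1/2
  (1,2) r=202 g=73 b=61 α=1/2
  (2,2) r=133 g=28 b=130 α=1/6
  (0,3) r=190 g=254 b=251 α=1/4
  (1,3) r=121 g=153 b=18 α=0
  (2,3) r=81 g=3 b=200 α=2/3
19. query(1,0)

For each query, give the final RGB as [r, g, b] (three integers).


(2,2) stack=L1,L2,L3,L4,L5; from [0,0,0]:
+L1 (α=2/3) → [108, 100/3, 338/3]
+L2 (α=2/3) → [596/3, 1102/9, 530/9]
+L3 (α=1/4) → [311/2, 1483/12, 947/12]
+L4 (α=1/2) → [443/4, 1879/24, 3275/24]
+L5 (α=4/7) → [5345/28, 785/8, 797/8]
→ [191, 98, 100]

(1,0) stack=L1,L2,L3,L4,L5,L6; from [0,0,0]:
+L1 (α=2/3) → [140/3, 92, 28]
+L2 (α=5/6) → [1285/9, 487/6, 533/6]
+L3 (α=0) → [1285/9, 487/6, 533/6]
+L4 (α=1/6) → [3496/27, 3167/36, 3013/36]
+L5 (α=3/8) → [2428/27, 40675/288, 39581/288]
+L6 (α=7/8) → [18035/108, 457987/2304, 402461/2304]
= [167, 199, 175]

(2,3) stack=L1,L2,L3,L4,L5,L6; from [0,0,0]:
L1 α=4/5: [256/5, 996/5, 76/5]
L2 α=1/4: [939/10, 1779/10, 1243/20]
L3 α=1/6: [373/4, 677/4, 1567/24]
L4 α=7/8: [5441/32, 3113/32, 3583/192]
L5 α=1/5: [6073/40, 4193/40, 4927/240]
L6 α=6/7: [60313/280, 30353/280, 294367/1680]
rounded: [215, 108, 175]

at x=1,y=2 over L1,L2,L3,L4,L5,L6:
L1 α=1/2: [5, 62, 227/2]
L2 α=3/4: [713/4, 341/4, 983/8]
L3 α=1/2: [977/8, 757/8, 1719/16]
L4 α=1/8: [7575/64, 5779/64, 16081/128]
L5 α=1/2: [19991/128, 22099/128, 39633/256]
L6 α=1/2: [36759/256, 35539/256, 100561/512]
rounded: [144, 139, 196]

query (1,1) [L1,L2,L3,L4,L5] — begin 0,0,0
+L1 (α=1/5) → [87/5, 46/5, 48/5]
+L2 (α=1/2) → [297/10, 318/5, 374/5]
+L3 (α=1/4) → [2231/40, 1539/20, 1171/10]
+L4 (α=1/2) → [5871/80, 4239/40, 3151/20]
+L5 (α=5/6) → [25871/480, 38839/240, 5951/120]
= [54, 162, 50]

(2,2) stack=L1,L2,L3,L7; from [0,0,0]:
L1 α=2/3: [108, 100/3, 338/3]
L2 α=2/3: [596/3, 1102/9, 530/9]
L3 α=1/4: [311/2, 1483/12, 947/12]
L7 α=6/7: [1943/14, 13003/84, 6203/84]
→ [139, 155, 74]

at x=1,y=0 over L1,L2,L3,L7,L8,L9:
after L1 α=2/3: [140/3, 92, 28]
after L2 α=5/6: [1285/9, 487/6, 533/6]
after L3 α=0: [1285/9, 487/6, 533/6]
after L7 α=2/5: [1531/15, 239/2, 753/10]
after L8 α=1/4: [2441/20, 1197/8, 3069/40]
after L9 α=7/8: [24561/160, 14861/64, 67189/320]
rounded: [154, 232, 210]


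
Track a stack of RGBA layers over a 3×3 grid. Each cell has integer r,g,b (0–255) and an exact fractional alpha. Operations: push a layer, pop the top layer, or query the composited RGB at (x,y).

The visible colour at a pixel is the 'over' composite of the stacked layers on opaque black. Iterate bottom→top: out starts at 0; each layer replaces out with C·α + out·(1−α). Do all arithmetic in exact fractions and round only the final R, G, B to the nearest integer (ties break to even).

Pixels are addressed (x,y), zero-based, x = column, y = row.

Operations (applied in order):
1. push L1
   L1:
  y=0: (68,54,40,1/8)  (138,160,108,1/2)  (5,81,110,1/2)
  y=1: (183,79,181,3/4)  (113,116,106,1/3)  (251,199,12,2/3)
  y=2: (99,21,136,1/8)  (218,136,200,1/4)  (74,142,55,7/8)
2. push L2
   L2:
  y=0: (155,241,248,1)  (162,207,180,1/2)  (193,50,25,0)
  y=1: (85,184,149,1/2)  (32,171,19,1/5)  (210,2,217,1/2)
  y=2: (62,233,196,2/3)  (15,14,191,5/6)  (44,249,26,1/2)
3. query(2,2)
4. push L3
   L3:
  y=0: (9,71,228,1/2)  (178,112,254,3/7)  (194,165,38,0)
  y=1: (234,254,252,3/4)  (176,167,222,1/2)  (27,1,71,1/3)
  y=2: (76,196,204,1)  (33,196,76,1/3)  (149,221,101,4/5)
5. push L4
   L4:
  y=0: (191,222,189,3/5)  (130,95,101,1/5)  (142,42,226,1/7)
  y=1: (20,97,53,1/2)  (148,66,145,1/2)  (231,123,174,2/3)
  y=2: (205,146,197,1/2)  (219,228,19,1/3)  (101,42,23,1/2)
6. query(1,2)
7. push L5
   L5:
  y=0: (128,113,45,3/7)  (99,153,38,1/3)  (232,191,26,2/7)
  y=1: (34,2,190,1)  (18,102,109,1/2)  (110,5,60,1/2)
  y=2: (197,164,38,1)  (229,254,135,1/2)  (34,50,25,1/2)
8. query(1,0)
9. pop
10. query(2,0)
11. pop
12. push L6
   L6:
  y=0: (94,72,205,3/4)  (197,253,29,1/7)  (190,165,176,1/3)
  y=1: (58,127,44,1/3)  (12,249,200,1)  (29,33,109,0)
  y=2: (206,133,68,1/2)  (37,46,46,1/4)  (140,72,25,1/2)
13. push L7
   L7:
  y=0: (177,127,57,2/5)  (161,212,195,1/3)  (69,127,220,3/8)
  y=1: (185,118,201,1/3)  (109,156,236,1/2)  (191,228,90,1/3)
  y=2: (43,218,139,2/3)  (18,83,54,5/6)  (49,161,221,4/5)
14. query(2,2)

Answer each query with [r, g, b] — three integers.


(2,2) stack=L1,L2; from [0,0,0]:
+L1 (α=7/8) → [259/4, 497/4, 385/8]
+L2 (α=1/2) → [435/8, 1493/8, 593/16]
→ [54, 187, 37]

(1,2) stack=L1,L2,L3,L4; from [0,0,0]:
L1 α=1/4: [109/2, 34, 50]
L2 α=5/6: [259/12, 52/3, 335/2]
L3 α=1/3: [457/18, 692/9, 137]
L4 α=1/3: [2428/27, 3436/27, 293/3]
→ [90, 127, 98]

at x=1,y=0 over L1,L2,L3,L4,L5:
after L1 α=1/2: [69, 80, 54]
after L2 α=1/2: [231/2, 287/2, 117]
after L3 α=3/7: [996/7, 130, 1230/7]
after L4 α=1/5: [4894/35, 123, 5627/35]
after L5 α=1/3: [13253/105, 133, 12584/105]
rounded: [126, 133, 120]

at x=2,y=0 over L1,L2,L3,L4:
+L1 (α=1/2) → [5/2, 81/2, 55]
+L2 (α=0) → [5/2, 81/2, 55]
+L3 (α=0) → [5/2, 81/2, 55]
+L4 (α=1/7) → [157/7, 285/7, 556/7]
rounded: [22, 41, 79]

at x=2,y=2 over L1,L2,L3,L6,L7:
after L1 α=7/8: [259/4, 497/4, 385/8]
after L2 α=1/2: [435/8, 1493/8, 593/16]
after L3 α=4/5: [5203/40, 1713/8, 7057/80]
after L6 α=1/2: [10803/80, 2289/16, 9057/160]
after L7 α=4/5: [26483/400, 12593/80, 150497/800]
→ [66, 157, 188]


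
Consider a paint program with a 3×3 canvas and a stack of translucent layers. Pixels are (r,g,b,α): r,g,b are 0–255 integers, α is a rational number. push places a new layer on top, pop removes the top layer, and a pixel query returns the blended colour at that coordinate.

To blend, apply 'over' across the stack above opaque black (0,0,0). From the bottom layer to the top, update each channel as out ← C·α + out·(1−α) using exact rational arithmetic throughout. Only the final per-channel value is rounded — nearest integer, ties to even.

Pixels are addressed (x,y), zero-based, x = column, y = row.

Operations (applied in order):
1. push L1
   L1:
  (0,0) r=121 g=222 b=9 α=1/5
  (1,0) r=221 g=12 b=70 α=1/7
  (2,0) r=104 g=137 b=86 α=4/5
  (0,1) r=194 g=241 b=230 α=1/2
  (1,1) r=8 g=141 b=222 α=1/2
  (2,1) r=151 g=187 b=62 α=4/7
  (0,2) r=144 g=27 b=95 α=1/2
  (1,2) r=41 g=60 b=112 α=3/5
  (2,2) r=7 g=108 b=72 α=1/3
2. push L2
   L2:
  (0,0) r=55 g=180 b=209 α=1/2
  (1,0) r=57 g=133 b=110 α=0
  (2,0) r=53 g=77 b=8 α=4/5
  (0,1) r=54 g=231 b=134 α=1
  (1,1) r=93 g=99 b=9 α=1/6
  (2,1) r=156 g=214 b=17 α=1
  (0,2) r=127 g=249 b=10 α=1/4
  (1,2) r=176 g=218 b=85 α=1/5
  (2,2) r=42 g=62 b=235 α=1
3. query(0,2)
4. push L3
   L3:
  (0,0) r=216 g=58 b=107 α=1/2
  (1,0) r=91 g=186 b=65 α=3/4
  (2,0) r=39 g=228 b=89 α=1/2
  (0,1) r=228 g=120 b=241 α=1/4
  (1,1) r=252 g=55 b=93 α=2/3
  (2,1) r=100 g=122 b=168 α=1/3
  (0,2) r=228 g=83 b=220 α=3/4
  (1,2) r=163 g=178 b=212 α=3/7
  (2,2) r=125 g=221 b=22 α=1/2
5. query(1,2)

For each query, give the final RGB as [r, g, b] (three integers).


at x=0,y=2 over L1,L2:
L1 α=1/2: [72, 27/2, 95/2]
L2 α=1/4: [343/4, 579/8, 305/8]
→ [86, 72, 38]

(1,2) stack=L1,L2,L3; from [0,0,0]:
after L1 α=3/5: [123/5, 36, 336/5]
after L2 α=1/5: [1372/25, 362/5, 1769/25]
after L3 α=3/7: [17713/175, 4118/35, 22976/175]
= [101, 118, 131]


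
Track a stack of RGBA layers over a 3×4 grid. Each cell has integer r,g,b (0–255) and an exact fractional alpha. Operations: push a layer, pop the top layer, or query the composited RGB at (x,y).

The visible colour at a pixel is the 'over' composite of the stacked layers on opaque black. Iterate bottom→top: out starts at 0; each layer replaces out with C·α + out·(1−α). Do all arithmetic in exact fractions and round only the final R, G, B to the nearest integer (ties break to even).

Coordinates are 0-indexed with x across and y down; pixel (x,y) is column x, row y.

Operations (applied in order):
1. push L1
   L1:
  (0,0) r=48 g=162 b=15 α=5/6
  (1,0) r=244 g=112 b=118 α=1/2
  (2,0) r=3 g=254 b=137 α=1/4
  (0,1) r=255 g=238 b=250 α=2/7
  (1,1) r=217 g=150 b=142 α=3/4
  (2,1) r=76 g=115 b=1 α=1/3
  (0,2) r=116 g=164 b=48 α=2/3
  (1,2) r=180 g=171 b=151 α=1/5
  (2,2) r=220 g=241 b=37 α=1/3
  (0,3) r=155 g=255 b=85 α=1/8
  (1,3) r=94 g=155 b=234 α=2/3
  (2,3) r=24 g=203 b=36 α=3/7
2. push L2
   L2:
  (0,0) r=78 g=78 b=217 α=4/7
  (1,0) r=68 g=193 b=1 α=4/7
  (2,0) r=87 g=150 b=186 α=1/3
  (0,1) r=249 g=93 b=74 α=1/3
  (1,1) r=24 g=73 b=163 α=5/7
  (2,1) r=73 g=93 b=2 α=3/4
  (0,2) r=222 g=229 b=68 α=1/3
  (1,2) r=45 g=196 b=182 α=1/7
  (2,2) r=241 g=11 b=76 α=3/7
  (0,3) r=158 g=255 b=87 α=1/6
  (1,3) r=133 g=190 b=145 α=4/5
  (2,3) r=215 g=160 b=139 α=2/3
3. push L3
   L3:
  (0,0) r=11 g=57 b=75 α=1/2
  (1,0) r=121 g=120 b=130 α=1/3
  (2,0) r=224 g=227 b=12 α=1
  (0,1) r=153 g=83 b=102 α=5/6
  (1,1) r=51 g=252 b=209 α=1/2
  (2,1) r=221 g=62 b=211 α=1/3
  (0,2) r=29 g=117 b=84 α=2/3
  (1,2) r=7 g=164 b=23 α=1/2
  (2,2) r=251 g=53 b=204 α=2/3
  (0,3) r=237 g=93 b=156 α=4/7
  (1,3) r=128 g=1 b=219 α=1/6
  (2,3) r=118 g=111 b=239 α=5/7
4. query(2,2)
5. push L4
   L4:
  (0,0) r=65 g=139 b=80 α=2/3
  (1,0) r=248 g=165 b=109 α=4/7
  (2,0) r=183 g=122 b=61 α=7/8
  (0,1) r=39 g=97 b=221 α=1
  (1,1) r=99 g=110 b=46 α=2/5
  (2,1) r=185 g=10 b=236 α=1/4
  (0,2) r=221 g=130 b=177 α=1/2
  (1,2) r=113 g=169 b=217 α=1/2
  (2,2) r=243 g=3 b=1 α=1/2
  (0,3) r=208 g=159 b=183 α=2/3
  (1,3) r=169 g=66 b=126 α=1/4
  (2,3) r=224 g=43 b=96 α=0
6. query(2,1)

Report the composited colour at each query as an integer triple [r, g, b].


at x=2,y=2 over L1,L2,L3:
+L1 (α=1/3) → [220/3, 241/3, 37/3]
+L2 (α=3/7) → [3049/21, 1063/21, 832/21]
+L3 (α=2/3) → [13591/63, 3289/63, 9400/63]
rounded: [216, 52, 149]

(2,1) stack=L1,L2,L3,L4; from [0,0,0]:
+L1 (α=1/3) → [76/3, 115/3, 1/3]
+L2 (α=3/4) → [733/12, 238/3, 19/12]
+L3 (α=1/3) → [2059/18, 662/9, 1285/18]
+L4 (α=1/4) → [3169/24, 173/3, 2701/24]
rounded: [132, 58, 113]


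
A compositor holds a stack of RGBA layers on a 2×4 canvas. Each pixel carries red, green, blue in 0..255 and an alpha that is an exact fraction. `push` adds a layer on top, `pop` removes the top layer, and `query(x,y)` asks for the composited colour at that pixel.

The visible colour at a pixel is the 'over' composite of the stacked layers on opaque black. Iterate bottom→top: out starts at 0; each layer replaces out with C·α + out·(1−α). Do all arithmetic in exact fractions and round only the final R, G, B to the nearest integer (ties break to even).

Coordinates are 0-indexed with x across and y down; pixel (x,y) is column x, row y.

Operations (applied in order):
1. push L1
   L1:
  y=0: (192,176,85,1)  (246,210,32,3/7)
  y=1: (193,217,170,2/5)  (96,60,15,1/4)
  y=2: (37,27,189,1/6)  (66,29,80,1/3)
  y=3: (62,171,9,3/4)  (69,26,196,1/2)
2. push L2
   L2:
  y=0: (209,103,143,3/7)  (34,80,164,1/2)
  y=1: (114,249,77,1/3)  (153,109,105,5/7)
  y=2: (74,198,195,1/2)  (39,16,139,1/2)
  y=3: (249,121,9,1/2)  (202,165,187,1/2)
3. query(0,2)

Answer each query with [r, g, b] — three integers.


(0,2) stack=L1,L2; from [0,0,0]:
L1 α=1/6: [37/6, 9/2, 63/2]
L2 α=1/2: [481/12, 405/4, 453/4]
= [40, 101, 113]


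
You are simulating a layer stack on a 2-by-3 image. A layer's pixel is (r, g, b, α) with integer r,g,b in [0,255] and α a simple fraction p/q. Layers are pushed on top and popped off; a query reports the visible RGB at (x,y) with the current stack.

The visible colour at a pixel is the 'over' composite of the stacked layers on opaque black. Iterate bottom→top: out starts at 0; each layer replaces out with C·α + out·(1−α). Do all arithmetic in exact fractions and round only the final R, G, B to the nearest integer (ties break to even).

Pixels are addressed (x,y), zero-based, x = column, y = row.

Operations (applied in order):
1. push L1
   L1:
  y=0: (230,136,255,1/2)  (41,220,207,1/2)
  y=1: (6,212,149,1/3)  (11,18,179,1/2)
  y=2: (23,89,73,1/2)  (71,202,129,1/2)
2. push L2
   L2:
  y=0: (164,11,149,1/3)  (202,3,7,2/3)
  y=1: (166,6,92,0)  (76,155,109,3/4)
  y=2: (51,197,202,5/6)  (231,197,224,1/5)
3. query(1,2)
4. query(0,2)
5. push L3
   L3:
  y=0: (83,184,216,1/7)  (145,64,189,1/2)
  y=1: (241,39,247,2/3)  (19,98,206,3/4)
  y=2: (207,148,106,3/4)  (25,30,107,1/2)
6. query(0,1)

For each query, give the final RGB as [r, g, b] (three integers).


(1,2) stack=L1,L2; from [0,0,0]:
after L1 α=1/2: [71/2, 101, 129/2]
after L2 α=1/5: [373/5, 601/5, 482/5]
rounded: [75, 120, 96]

(0,2) stack=L1,L2; from [0,0,0]:
L1 α=1/2: [23/2, 89/2, 73/2]
L2 α=5/6: [533/12, 2059/12, 2093/12]
→ [44, 172, 174]

query (0,1) [L1,L2,L3] — begin 0,0,0
L1 α=1/3: [2, 212/3, 149/3]
L2 α=0: [2, 212/3, 149/3]
L3 α=2/3: [484/3, 446/9, 1631/9]
= [161, 50, 181]


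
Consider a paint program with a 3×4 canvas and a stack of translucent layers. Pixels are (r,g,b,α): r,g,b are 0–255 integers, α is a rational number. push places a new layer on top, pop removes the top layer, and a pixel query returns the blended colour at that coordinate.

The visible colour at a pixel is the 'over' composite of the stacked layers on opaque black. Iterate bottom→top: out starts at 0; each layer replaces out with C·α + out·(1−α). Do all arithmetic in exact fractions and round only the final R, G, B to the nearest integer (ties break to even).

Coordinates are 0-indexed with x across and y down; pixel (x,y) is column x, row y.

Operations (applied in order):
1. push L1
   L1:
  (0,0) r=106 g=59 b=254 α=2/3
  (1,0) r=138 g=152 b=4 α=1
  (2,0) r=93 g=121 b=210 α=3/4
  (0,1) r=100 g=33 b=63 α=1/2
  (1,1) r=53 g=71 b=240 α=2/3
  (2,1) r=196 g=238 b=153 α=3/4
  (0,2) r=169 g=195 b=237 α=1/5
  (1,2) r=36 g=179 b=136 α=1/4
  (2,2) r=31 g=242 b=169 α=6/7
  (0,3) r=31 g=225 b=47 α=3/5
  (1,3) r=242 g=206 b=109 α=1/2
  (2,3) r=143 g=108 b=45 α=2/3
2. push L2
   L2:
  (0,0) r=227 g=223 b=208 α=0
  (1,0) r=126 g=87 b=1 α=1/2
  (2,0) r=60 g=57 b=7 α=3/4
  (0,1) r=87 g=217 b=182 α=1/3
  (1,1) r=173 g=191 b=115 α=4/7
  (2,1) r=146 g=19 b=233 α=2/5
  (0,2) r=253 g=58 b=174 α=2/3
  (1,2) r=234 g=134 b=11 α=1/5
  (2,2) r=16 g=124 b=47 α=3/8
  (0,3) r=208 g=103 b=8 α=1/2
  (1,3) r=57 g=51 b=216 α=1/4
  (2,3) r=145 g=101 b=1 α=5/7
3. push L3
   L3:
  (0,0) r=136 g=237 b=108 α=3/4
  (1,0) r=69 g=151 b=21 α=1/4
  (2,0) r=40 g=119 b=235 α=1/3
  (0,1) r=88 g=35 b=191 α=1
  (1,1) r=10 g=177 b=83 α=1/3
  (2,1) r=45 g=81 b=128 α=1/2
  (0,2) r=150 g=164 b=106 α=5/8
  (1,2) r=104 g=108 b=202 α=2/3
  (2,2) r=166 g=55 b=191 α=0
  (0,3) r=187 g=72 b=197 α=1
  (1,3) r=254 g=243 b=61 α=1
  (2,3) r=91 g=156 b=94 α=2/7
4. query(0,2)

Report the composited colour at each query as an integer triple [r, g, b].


at x=0,y=2 over L1,L2,L3:
+L1 (α=1/5) → [169/5, 39, 237/5]
+L2 (α=2/3) → [2699/15, 155/3, 659/5]
+L3 (α=5/8) → [6449/40, 975/8, 4627/40]
= [161, 122, 116]


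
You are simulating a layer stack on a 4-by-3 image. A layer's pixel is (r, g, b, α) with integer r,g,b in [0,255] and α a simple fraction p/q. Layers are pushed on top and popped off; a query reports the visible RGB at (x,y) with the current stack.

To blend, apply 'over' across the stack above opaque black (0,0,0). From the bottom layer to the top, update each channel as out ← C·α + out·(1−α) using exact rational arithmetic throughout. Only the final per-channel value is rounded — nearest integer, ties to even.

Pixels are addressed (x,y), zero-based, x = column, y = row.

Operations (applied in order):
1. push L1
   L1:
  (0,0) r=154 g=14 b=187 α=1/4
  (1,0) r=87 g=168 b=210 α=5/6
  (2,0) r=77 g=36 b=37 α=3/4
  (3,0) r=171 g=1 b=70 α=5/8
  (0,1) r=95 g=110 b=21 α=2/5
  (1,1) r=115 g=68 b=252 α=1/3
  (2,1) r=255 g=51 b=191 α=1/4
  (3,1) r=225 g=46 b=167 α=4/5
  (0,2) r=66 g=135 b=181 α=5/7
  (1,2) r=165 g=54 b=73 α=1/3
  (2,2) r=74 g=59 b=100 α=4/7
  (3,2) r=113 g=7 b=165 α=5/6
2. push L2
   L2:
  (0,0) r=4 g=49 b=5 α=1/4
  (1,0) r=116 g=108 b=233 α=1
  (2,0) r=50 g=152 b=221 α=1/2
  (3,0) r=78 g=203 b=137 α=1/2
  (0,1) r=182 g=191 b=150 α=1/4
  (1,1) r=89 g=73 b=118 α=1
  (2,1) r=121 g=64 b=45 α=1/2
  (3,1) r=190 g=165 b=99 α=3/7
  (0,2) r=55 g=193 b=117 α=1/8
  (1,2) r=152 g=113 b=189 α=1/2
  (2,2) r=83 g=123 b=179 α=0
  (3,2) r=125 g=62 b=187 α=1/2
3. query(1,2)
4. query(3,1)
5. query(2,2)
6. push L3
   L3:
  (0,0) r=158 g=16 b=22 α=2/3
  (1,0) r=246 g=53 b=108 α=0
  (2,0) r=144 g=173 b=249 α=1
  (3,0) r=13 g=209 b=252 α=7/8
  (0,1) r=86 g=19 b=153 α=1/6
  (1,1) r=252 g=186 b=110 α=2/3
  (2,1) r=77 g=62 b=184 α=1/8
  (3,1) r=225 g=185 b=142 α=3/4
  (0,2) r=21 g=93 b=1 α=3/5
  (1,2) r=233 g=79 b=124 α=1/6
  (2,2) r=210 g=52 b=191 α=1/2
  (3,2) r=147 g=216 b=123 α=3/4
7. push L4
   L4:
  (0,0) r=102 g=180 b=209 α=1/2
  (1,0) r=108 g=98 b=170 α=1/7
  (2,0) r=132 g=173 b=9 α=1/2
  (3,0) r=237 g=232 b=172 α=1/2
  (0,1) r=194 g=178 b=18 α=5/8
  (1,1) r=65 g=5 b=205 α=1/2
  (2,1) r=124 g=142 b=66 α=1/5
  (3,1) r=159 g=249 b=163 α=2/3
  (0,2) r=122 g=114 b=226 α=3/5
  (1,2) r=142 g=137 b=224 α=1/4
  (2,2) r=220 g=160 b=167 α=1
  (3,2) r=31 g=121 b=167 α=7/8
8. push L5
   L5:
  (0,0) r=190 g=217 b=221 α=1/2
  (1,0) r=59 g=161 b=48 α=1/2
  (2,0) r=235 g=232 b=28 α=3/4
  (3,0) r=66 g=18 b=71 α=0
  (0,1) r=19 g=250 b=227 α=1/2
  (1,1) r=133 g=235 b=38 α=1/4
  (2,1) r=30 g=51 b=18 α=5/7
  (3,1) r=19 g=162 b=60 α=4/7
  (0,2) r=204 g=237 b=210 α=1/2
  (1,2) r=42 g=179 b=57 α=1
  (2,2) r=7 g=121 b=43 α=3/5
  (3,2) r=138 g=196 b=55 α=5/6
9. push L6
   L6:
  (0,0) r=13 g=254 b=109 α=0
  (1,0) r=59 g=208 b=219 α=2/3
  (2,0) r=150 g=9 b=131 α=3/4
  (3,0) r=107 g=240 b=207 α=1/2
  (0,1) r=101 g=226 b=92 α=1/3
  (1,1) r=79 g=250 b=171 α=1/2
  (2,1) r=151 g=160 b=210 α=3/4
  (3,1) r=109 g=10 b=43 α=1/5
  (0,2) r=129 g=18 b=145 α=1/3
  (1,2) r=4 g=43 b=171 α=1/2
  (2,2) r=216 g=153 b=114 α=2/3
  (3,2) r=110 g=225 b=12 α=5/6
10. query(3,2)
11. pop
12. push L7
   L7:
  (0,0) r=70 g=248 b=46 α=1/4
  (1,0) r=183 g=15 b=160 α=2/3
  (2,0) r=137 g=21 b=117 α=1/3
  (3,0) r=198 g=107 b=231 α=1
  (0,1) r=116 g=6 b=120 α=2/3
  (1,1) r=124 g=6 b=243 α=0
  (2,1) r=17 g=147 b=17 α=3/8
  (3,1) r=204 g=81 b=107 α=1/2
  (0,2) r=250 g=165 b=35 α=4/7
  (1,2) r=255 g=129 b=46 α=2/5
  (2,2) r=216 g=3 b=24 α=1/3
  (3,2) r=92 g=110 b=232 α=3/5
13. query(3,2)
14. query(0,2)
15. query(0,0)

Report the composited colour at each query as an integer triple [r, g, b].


query (1,2) [L1,L2] — begin 0,0,0
+L1 (α=1/3) → [55, 18, 73/3]
+L2 (α=1/2) → [207/2, 131/2, 320/3]
rounded: [104, 66, 107]

at x=3,y=1 over L1,L2:
+L1 (α=4/5) → [180, 184/5, 668/5]
+L2 (α=3/7) → [1290/7, 3211/35, 4157/35]
→ [184, 92, 119]

at x=2,y=2 over L1,L2:
+L1 (α=4/7) → [296/7, 236/7, 400/7]
+L2 (α=0) → [296/7, 236/7, 400/7]
rounded: [42, 34, 57]

at x=3,y=2 over L1,L2,L3,L4,L5,L6:
+L1 (α=5/6) → [565/6, 35/6, 275/2]
+L2 (α=1/2) → [1315/12, 407/12, 649/4]
+L3 (α=3/4) → [6607/48, 8183/48, 2125/16]
+L4 (α=7/8) → [17023/384, 48839/384, 20829/128]
+L5 (α=5/6) → [281983/2304, 425159/2304, 56029/768]
+L6 (α=5/6) → [1549183/13824, 3017159/13824, 102109/4608]
rounded: [112, 218, 22]

query (3,2) [L1,L2,L3,L4,L5,L7] — begin 0,0,0
L1 α=5/6: [565/6, 35/6, 275/2]
L2 α=1/2: [1315/12, 407/12, 649/4]
L3 α=3/4: [6607/48, 8183/48, 2125/16]
L4 α=7/8: [17023/384, 48839/384, 20829/128]
L5 α=5/6: [281983/2304, 425159/2304, 56029/768]
L7 α=3/5: [119987/1152, 805319/5760, 323293/1920]
= [104, 140, 168]

(0,2) stack=L1,L2,L3,L4,L5,L7; from [0,0,0]:
+L1 (α=5/7) → [330/7, 675/7, 905/7]
+L2 (α=1/8) → [385/8, 217/2, 511/4]
+L3 (α=3/5) → [637/20, 496/5, 517/10]
+L4 (α=3/5) → [4297/50, 2702/25, 3907/25]
+L5 (α=1/2) → [14497/100, 8627/50, 9157/50]
+L7 (α=4/7) → [143491/700, 58881/350, 34471/350]
rounded: [205, 168, 98]

(0,0) stack=L1,L2,L3,L4,L5,L7; from [0,0,0]:
+L1 (α=1/4) → [77/2, 7/2, 187/4]
+L2 (α=1/4) → [239/8, 119/8, 581/16]
+L3 (α=2/3) → [2767/24, 125/8, 1285/48]
+L4 (α=1/2) → [5215/48, 1565/16, 11317/96]
+L5 (α=1/2) → [14335/96, 5037/32, 32533/192]
+L7 (α=1/4) → [16575/128, 23047/128, 35477/256]
rounded: [129, 180, 139]
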